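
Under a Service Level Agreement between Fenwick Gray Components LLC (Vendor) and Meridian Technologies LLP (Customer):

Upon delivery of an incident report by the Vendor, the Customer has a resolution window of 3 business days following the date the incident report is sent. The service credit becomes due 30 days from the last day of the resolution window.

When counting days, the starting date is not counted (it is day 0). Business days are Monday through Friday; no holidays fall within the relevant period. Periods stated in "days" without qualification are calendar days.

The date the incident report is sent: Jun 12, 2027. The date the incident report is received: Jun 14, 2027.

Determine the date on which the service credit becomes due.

Jul 16, 2027

The last day of the resolution window: 3 business days after Saturday, Jun 12, 2027, skipping weekends — Jun 14, Jun 15, Jun 16 — lands on Wednesday, Jun 16, 2027.
The date on which the service credit becomes due: 30 calendar days after Jun 16, 2027 is Jul 16, 2027.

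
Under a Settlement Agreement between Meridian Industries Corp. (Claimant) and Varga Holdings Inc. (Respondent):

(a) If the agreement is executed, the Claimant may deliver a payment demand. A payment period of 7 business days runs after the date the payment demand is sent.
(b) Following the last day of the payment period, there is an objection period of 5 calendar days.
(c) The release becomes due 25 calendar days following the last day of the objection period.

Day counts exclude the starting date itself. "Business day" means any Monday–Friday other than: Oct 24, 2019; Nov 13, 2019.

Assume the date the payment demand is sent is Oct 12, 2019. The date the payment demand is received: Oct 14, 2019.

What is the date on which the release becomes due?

The last day of the payment period: 7 business days after Saturday, Oct 12, 2019, skipping weekends — Oct 14, Oct 15, Oct 16, Oct 17, Oct 18, Oct 21, Oct 22 — lands on Tuesday, Oct 22, 2019.
Adding 5 calendar days to Oct 22, 2019 gives Oct 27, 2019, which is the last day of the objection period.
Adding 25 calendar days to Oct 27, 2019 gives Nov 21, 2019, which is the date on which the release becomes due.

Nov 21, 2019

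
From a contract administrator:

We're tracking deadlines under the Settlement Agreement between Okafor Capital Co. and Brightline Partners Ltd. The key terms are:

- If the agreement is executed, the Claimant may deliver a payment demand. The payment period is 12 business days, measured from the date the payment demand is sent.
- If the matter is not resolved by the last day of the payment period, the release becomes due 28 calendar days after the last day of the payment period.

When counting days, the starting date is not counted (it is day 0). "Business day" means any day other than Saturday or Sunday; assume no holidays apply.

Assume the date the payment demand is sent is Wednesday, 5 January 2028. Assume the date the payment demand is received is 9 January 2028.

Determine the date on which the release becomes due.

The last day of the payment period: counting 12 business days from Wednesday, 5 January 2028 (Jan 6, Jan 7, Jan 10, Jan 11, …, Jan 19, Jan 20, Jan 21, skipping weekends) reaches Friday, 21 January 2028.
The date on which the release becomes due: 28 calendar days after 21 January 2028 is 18 February 2028.

18 February 2028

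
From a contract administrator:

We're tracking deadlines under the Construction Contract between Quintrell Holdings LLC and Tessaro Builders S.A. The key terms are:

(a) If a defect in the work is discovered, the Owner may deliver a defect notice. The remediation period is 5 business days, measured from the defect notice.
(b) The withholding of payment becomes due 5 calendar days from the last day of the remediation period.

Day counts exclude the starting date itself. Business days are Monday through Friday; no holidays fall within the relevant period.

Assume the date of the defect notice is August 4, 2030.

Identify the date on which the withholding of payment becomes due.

August 14, 2030

From Sunday, August 4, 2030, 5 business days (Aug 5, Aug 6, Aug 7, Aug 8, Aug 9, skipping weekends) brings us to Friday, August 9, 2030, which is the last day of the remediation period.
The date on which the withholding of payment becomes due: 5 calendar days after August 9, 2030 is August 14, 2030.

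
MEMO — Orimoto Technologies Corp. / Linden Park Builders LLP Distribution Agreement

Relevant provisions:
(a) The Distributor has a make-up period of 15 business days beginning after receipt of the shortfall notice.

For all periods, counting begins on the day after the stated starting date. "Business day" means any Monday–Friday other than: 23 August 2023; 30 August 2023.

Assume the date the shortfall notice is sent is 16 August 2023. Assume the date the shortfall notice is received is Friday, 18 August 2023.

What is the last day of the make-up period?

The last day of the make-up period: counting 15 business days from Friday, 18 August 2023 (Aug 21, Aug 22, Aug 24, Aug 25, …, Sep 8, Sep 11, Sep 12, skipping weekends and the listed holidays on Aug 23, Aug 30) reaches Tuesday, 12 September 2023.

12 September 2023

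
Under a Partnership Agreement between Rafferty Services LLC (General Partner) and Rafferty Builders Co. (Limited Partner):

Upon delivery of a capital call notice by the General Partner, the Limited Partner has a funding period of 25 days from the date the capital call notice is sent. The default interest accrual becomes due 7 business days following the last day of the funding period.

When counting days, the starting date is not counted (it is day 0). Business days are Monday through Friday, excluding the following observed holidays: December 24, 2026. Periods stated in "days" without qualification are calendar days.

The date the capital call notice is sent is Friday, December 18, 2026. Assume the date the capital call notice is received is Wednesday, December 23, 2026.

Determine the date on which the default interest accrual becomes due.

Adding 25 calendar days to December 18, 2026 gives January 12, 2027, which is the last day of the funding period.
From Tuesday, January 12, 2027, 7 business days (Jan 13, Jan 14, Jan 15, Jan 18, Jan 19, Jan 20, Jan 21, skipping weekends) brings us to Thursday, January 21, 2027, which is the date on which the default interest accrual becomes due.

January 21, 2027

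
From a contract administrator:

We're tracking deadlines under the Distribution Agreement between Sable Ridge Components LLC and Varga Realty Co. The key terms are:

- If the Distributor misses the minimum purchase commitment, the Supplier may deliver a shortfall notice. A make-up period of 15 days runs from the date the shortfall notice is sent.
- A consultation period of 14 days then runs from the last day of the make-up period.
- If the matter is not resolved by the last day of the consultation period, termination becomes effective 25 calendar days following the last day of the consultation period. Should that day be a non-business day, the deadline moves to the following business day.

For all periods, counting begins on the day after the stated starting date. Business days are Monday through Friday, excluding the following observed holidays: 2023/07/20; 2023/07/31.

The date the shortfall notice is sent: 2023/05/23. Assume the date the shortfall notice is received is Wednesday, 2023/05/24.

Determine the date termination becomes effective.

2023/07/17

Adding 15 calendar days to 2023/05/23 gives 2023/06/07, which is the last day of the make-up period.
Adding 14 calendar days to 2023/06/07 gives 2023/06/21, which is the last day of the consultation period.
The date termination becomes effective: 2023/06/21 + 25 days = 2023/07/16. That falls on a Sunday, so it rolls to the next business day, Monday, 2023/07/17.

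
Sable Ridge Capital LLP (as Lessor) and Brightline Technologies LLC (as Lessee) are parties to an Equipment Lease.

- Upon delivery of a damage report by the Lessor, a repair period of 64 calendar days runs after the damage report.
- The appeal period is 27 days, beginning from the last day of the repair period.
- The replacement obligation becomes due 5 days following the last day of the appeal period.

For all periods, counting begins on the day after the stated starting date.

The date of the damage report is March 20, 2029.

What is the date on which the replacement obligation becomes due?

The last day of the repair period: 64 calendar days after March 20, 2029 is May 23, 2029.
The last day of the appeal period: 27 calendar days after May 23, 2029 is June 19, 2029.
Adding 5 calendar days to June 19, 2029 gives June 24, 2029, which is the date on which the replacement obligation becomes due.

June 24, 2029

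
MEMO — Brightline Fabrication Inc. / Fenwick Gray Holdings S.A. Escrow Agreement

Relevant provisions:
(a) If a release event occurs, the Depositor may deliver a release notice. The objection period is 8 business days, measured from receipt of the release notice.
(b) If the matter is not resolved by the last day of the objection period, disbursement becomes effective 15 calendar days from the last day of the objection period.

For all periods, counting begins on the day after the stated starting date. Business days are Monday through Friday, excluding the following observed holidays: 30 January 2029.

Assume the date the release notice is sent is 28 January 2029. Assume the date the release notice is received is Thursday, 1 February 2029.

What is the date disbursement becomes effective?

28 February 2029

From Thursday, 1 February 2029, 8 business days (Feb 2, Feb 5, Feb 6, Feb 7, Feb 8, Feb 9, Feb 12, Feb 13, skipping weekends) brings us to Tuesday, 13 February 2029, which is the last day of the objection period.
The date disbursement becomes effective: 13 February 2029 + 15 days = 28 February 2029.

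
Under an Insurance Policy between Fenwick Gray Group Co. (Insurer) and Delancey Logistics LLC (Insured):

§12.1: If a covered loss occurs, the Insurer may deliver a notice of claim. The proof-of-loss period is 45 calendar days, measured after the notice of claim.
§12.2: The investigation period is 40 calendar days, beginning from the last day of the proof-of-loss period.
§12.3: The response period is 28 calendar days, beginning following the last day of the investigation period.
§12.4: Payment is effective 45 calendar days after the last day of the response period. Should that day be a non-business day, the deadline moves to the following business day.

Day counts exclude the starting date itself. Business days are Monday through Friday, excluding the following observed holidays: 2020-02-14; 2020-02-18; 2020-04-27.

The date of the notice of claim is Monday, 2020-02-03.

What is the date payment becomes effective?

2020-07-10

Adding 45 calendar days to 2020-02-03 gives 2020-03-19, which is the last day of the proof-of-loss period.
Adding 40 calendar days to 2020-03-19 gives 2020-04-28, which is the last day of the investigation period.
The last day of the response period: 2020-04-28 + 28 days = 2020-05-26.
The date payment becomes effective: 2020-05-26 + 45 days = 2020-07-10. 2020-07-10 is a Friday and is not a listed holiday, so no roll-forward applies.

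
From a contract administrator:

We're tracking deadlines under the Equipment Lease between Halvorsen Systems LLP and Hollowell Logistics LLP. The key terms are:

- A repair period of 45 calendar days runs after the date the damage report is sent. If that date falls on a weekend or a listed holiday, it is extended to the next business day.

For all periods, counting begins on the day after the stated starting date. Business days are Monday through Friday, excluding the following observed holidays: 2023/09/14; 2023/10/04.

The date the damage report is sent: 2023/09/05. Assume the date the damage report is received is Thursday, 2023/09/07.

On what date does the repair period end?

Adding 45 calendar days to 2023/09/05 gives 2023/10/20, which is the last day of the repair period. 2023/10/20 is a Friday and is not a listed holiday, so no roll-forward applies.

2023/10/20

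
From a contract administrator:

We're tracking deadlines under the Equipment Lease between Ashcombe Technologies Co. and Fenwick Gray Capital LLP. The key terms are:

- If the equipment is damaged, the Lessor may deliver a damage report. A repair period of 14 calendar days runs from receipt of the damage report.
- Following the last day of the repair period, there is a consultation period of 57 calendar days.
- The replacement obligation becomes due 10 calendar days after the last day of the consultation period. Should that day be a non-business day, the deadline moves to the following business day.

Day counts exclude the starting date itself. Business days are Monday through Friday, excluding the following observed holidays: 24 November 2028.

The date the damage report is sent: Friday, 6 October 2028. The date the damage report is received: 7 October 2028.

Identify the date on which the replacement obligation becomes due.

27 December 2028

The last day of the repair period: 7 October 2028 + 14 days = 21 October 2028.
Adding 57 calendar days to 21 October 2028 gives 17 December 2028, which is the last day of the consultation period.
Adding 10 calendar days to 17 December 2028 gives 27 December 2028, which is the date on which the replacement obligation becomes due. 27 December 2028 is a Wednesday and is not a listed holiday, so no roll-forward applies.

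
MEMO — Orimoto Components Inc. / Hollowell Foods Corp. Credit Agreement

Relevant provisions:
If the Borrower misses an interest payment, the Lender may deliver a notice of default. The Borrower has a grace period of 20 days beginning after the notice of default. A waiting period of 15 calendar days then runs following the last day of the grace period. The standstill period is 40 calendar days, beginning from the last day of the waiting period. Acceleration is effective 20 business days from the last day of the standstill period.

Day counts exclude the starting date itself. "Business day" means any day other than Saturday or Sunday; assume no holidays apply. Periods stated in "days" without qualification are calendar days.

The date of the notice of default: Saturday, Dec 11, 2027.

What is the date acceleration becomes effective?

Mar 23, 2028

The last day of the grace period: Dec 11, 2027 + 20 days = Dec 31, 2027.
The last day of the waiting period: Dec 31, 2027 + 15 days = Jan 15, 2028.
The last day of the standstill period: 40 calendar days after Jan 15, 2028 is Feb 24, 2028.
From Thursday, Feb 24, 2028, 20 business days (Feb 25, Feb 28, Feb 29, Mar 1, …, Mar 21, Mar 22, Mar 23, skipping weekends) brings us to Thursday, Mar 23, 2028, which is the date acceleration becomes effective.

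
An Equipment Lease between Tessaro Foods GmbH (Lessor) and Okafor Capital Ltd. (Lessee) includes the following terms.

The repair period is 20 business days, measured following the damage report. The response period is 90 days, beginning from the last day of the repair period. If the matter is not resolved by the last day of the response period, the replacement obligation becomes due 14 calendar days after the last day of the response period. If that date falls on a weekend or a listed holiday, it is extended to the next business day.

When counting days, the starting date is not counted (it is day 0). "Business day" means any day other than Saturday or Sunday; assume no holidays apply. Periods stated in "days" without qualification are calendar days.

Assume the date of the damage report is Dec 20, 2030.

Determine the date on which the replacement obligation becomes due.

May 1, 2031

The last day of the repair period: counting 20 business days from Friday, Dec 20, 2030 (Dec 23, Dec 24, Dec 25, Dec 26, …, Jan 15, Jan 16, Jan 17, skipping weekends) reaches Friday, Jan 17, 2031.
The last day of the response period: Jan 17, 2031 + 90 days = Apr 17, 2031.
Adding 14 calendar days to Apr 17, 2031 gives May 1, 2031, which is the date on which the replacement obligation becomes due. May 1, 2031 is a Thursday, so no roll-forward applies.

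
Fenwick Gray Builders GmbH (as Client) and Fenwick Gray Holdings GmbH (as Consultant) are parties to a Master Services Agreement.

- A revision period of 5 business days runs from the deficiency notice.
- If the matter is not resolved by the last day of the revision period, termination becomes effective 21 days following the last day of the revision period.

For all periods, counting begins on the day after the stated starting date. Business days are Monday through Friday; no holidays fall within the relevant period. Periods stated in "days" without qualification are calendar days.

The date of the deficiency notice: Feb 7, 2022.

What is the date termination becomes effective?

Mar 7, 2022

From Monday, Feb 7, 2022, 5 business days (Feb 8, Feb 9, Feb 10, Feb 11, Feb 14, skipping weekends) brings us to Monday, Feb 14, 2022, which is the last day of the revision period.
The date termination becomes effective: Feb 14, 2022 + 21 days = Mar 7, 2022.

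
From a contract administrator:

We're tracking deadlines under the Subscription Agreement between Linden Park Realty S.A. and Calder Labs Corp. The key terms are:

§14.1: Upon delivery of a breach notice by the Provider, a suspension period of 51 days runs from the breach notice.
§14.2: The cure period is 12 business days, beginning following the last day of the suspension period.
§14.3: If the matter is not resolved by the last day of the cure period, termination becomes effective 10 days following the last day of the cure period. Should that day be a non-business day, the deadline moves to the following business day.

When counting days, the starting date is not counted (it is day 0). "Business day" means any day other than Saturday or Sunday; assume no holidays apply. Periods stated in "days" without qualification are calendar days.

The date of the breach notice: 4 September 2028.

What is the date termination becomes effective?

The last day of the suspension period: 51 calendar days after 4 September 2028 is 25 October 2028.
From Wednesday, 25 October 2028, 12 business days (Oct 26, Oct 27, Oct 30, Oct 31, …, Nov 8, Nov 9, Nov 10, skipping weekends) brings us to Friday, 10 November 2028, which is the last day of the cure period.
The date termination becomes effective: 10 November 2028 + 10 days = 20 November 2028. 20 November 2028 is a Monday, so no roll-forward applies.

20 November 2028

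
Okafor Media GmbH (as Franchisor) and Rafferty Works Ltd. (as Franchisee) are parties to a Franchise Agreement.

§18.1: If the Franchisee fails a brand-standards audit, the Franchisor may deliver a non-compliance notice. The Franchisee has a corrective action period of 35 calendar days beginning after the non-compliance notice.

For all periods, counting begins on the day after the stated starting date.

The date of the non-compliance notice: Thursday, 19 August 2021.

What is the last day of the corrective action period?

The last day of the corrective action period: 35 calendar days after 19 August 2021 is 23 September 2021.

23 September 2021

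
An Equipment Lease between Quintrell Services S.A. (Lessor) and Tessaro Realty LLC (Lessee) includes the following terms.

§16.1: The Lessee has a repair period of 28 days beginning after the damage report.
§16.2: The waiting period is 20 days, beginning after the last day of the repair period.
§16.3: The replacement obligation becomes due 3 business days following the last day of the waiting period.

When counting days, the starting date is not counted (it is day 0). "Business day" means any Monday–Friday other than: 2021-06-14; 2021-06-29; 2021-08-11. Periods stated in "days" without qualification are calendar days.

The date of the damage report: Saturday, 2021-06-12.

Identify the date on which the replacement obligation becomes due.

2021-08-04

The last day of the repair period: 28 calendar days after 2021-06-12 is 2021-07-10.
The last day of the waiting period: 2021-07-10 + 20 days = 2021-07-30.
The date on which the replacement obligation becomes due: counting 3 business days from Friday, 2021-07-30 (Aug 2, Aug 3, Aug 4, skipping weekends) reaches Wednesday, 2021-08-04.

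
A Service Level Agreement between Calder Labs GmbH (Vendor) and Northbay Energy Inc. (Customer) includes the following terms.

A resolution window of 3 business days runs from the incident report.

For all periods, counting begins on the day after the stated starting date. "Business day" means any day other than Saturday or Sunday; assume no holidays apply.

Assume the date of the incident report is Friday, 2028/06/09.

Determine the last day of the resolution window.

The last day of the resolution window: counting 3 business days from Friday, 2028/06/09 (Jun 12, Jun 13, Jun 14, skipping weekends) reaches Wednesday, 2028/06/14.

2028/06/14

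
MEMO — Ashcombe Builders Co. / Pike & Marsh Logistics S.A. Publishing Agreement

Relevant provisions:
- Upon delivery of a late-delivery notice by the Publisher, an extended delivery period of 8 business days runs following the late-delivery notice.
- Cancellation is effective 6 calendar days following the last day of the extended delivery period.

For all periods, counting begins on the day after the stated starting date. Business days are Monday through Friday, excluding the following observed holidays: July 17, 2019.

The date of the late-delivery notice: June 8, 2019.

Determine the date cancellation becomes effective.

June 25, 2019

The last day of the extended delivery period: 8 business days after Saturday, June 8, 2019, skipping weekends — Jun 10, Jun 11, Jun 12, Jun 13, Jun 14, Jun 17, Jun 18, Jun 19 — lands on Wednesday, June 19, 2019.
The date cancellation becomes effective: June 19, 2019 + 6 days = June 25, 2019.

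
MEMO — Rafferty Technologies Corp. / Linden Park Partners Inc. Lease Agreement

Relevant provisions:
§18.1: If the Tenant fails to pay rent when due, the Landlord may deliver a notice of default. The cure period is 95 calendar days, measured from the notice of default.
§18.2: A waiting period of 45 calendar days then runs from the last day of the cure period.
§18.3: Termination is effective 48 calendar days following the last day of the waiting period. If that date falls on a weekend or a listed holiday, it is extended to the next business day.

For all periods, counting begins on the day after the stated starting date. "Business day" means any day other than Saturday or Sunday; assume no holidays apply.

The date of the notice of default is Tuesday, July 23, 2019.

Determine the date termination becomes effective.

Adding 95 calendar days to July 23, 2019 gives October 26, 2019, which is the last day of the cure period.
The last day of the waiting period: October 26, 2019 + 45 days = December 10, 2019.
The date termination becomes effective: 48 calendar days after December 10, 2019 is January 27, 2020. January 27, 2020 is a Monday, so no roll-forward applies.

January 27, 2020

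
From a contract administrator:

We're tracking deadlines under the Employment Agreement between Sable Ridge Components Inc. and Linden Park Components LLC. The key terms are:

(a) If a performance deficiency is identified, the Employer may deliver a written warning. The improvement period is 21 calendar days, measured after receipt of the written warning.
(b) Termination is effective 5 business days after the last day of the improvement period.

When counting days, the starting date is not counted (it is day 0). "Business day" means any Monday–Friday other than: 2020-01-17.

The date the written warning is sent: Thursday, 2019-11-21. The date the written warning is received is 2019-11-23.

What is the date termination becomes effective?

2019-12-20

Adding 21 calendar days to 2019-11-23 gives 2019-12-14, which is the last day of the improvement period.
The date termination becomes effective: 5 business days after Saturday, 2019-12-14, skipping weekends — Dec 16, Dec 17, Dec 18, Dec 19, Dec 20 — lands on Friday, 2019-12-20.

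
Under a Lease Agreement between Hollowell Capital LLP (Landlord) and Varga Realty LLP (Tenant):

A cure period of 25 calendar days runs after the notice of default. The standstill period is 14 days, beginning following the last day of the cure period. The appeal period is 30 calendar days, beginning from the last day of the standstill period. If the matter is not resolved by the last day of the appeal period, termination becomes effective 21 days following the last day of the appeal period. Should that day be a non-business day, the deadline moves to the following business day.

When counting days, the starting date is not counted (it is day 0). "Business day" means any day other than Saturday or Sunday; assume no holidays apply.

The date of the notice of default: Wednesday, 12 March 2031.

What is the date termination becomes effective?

10 June 2031

The last day of the cure period: 12 March 2031 + 25 days = 6 April 2031.
The last day of the standstill period: 14 calendar days after 6 April 2031 is 20 April 2031.
The last day of the appeal period: 20 April 2031 + 30 days = 20 May 2031.
The date termination becomes effective: 20 May 2031 + 21 days = 10 June 2031. 10 June 2031 is a Tuesday, so no roll-forward applies.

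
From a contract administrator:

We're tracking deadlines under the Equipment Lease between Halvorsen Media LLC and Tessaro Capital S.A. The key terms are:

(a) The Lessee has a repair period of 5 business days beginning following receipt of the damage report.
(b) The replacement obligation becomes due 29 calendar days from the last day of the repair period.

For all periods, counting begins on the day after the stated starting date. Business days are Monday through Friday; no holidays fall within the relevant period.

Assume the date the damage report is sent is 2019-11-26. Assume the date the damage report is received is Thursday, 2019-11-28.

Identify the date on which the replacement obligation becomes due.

From Thursday, 2019-11-28, 5 business days (Nov 29, Dec 2, Dec 3, Dec 4, Dec 5, skipping weekends) brings us to Thursday, 2019-12-05, which is the last day of the repair period.
The date on which the replacement obligation becomes due: 2019-12-05 + 29 days = 2020-01-03.

2020-01-03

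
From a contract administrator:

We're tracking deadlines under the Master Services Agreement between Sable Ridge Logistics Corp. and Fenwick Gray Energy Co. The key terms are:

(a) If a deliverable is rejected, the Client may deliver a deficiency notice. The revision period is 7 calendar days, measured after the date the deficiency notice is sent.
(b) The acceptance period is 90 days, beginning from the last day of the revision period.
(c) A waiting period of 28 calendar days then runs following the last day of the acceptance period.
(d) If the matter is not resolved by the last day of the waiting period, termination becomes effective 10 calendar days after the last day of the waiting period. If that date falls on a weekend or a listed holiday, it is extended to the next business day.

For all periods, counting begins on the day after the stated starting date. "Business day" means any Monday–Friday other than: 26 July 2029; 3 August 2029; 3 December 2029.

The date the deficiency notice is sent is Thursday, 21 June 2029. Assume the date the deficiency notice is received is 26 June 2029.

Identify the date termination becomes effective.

Adding 7 calendar days to 21 June 2029 gives 28 June 2029, which is the last day of the revision period.
Adding 90 calendar days to 28 June 2029 gives 26 September 2029, which is the last day of the acceptance period.
The last day of the waiting period: 26 September 2029 + 28 days = 24 October 2029.
The date termination becomes effective: 10 calendar days after 24 October 2029 is 3 November 2029. That falls on a Saturday, so it rolls to the next business day, Monday, 5 November 2029.

5 November 2029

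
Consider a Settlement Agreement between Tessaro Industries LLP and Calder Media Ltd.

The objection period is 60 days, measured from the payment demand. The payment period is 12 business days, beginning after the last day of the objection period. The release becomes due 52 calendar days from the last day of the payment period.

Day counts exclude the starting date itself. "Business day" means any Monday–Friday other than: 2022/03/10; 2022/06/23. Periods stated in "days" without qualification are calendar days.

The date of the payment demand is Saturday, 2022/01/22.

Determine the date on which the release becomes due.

The last day of the objection period: 60 calendar days after 2022/01/22 is 2022/03/23.
The last day of the payment period: 12 business days after Wednesday, 2022/03/23, skipping weekends — Mar 24, Mar 25, Mar 28, Mar 29, …, Apr 6, Apr 7, Apr 8 — lands on Friday, 2022/04/08.
The date on which the release becomes due: 2022/04/08 + 52 days = 2022/05/30.

2022/05/30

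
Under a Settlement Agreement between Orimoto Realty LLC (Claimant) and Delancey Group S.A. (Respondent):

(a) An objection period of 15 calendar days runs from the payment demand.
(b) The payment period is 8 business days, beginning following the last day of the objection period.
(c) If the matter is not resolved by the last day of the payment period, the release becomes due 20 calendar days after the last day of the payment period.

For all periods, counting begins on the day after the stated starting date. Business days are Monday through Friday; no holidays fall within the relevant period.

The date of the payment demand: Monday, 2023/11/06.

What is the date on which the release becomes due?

2023/12/21

The last day of the objection period: 2023/11/06 + 15 days = 2023/11/21.
From Tuesday, 2023/11/21, 8 business days (Nov 22, Nov 23, Nov 24, Nov 27, Nov 28, Nov 29, Nov 30, Dec 1, skipping weekends) brings us to Friday, 2023/12/01, which is the last day of the payment period.
The date on which the release becomes due: 2023/12/01 + 20 days = 2023/12/21.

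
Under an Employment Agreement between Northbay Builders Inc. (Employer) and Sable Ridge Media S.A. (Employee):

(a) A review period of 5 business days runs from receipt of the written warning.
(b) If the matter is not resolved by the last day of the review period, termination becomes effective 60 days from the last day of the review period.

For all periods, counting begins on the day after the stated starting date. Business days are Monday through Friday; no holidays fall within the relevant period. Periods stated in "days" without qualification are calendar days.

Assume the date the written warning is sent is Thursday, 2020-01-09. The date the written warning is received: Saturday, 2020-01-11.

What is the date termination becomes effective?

The last day of the review period: 5 business days after Saturday, 2020-01-11, skipping weekends — Jan 13, Jan 14, Jan 15, Jan 16, Jan 17 — lands on Friday, 2020-01-17.
The date termination becomes effective: 60 calendar days after 2020-01-17 is 2020-03-17.

2020-03-17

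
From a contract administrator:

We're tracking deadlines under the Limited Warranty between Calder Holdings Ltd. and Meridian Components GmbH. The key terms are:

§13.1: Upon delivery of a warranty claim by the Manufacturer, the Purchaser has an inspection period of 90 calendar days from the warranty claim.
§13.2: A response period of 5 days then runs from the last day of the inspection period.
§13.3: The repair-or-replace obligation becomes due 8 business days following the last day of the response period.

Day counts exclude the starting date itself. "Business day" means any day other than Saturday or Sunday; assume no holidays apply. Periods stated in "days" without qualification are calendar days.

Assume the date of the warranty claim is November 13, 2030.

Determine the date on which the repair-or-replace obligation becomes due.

The last day of the inspection period: November 13, 2030 + 90 days = February 11, 2031.
The last day of the response period: February 11, 2031 + 5 days = February 16, 2031.
From Sunday, February 16, 2031, 8 business days (Feb 17, Feb 18, Feb 19, Feb 20, Feb 21, Feb 24, Feb 25, Feb 26, skipping weekends) brings us to Wednesday, February 26, 2031, which is the date on which the repair-or-replace obligation becomes due.

February 26, 2031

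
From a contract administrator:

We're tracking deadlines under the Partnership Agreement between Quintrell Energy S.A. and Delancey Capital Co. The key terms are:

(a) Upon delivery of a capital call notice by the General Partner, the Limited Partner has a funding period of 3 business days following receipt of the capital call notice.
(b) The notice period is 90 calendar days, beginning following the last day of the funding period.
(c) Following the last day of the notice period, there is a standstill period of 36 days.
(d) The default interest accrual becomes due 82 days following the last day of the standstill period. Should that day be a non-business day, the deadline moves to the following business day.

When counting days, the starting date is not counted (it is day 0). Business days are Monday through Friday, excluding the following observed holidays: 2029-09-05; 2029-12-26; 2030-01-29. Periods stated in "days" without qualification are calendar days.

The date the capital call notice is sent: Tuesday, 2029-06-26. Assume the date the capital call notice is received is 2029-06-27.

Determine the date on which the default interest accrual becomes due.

2030-01-28

The last day of the funding period: 3 business days after Wednesday, 2029-06-27, skipping weekends — Jun 28, Jun 29, Jul 2 — lands on Monday, 2029-07-02.
The last day of the notice period: 90 calendar days after 2029-07-02 is 2029-09-30.
The last day of the standstill period: 36 calendar days after 2029-09-30 is 2029-11-05.
Adding 82 calendar days to 2029-11-05 gives 2030-01-26, which is the date on which the default interest accrual becomes due. That falls on a Saturday, so it rolls to the next business day, Monday, 2030-01-28.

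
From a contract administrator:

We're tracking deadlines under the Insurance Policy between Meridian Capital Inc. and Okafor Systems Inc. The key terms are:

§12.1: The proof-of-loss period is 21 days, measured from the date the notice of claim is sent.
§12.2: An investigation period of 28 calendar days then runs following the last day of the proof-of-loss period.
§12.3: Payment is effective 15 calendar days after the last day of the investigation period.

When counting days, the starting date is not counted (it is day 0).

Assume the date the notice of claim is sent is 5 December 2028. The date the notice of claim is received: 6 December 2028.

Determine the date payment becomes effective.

7 February 2029

The last day of the proof-of-loss period: 5 December 2028 + 21 days = 26 December 2028.
Adding 28 calendar days to 26 December 2028 gives 23 January 2029, which is the last day of the investigation period.
Adding 15 calendar days to 23 January 2029 gives 7 February 2029, which is the date payment becomes effective.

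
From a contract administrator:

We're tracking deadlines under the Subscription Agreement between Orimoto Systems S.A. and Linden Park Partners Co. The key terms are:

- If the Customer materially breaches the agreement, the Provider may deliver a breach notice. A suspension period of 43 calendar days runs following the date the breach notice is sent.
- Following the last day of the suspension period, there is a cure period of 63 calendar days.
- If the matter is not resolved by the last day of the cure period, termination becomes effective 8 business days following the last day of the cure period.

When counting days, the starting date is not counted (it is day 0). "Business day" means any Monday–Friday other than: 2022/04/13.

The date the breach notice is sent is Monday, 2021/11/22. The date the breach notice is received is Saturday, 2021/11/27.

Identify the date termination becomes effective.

2022/03/18

The last day of the suspension period: 2021/11/22 + 43 days = 2022/01/04.
Adding 63 calendar days to 2022/01/04 gives 2022/03/08, which is the last day of the cure period.
The date termination becomes effective: 8 business days after Tuesday, 2022/03/08, skipping weekends — Mar 9, Mar 10, Mar 11, Mar 14, Mar 15, Mar 16, Mar 17, Mar 18 — lands on Friday, 2022/03/18.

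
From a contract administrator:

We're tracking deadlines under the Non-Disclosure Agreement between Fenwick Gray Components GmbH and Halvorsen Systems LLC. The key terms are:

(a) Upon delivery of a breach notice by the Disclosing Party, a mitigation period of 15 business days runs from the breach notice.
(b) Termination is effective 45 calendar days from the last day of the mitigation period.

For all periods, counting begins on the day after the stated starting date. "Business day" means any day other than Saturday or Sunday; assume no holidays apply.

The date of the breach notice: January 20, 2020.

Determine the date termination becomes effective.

March 26, 2020

From Monday, January 20, 2020, 15 business days (Jan 21, Jan 22, Jan 23, Jan 24, …, Feb 6, Feb 7, Feb 10, skipping weekends) brings us to Monday, February 10, 2020, which is the last day of the mitigation period.
The date termination becomes effective: February 10, 2020 + 45 days = March 26, 2020.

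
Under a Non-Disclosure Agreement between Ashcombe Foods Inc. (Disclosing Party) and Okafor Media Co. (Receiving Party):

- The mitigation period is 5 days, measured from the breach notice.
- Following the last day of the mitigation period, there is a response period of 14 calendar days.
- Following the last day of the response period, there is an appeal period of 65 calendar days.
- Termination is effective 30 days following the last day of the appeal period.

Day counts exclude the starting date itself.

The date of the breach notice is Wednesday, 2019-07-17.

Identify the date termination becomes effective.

The last day of the mitigation period: 2019-07-17 + 5 days = 2019-07-22.
Adding 14 calendar days to 2019-07-22 gives 2019-08-05, which is the last day of the response period.
Adding 65 calendar days to 2019-08-05 gives 2019-10-09, which is the last day of the appeal period.
The date termination becomes effective: 2019-10-09 + 30 days = 2019-11-08.

2019-11-08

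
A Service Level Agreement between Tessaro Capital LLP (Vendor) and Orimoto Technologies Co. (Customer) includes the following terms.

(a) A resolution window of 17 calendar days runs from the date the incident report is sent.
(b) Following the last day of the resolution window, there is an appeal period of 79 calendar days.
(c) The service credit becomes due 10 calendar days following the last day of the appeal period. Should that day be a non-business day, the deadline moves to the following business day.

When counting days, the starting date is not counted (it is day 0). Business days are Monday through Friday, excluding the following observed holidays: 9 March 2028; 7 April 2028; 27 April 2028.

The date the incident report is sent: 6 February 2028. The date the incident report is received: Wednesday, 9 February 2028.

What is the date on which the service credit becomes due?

22 May 2028

The last day of the resolution window: 17 calendar days after 6 February 2028 is 23 February 2028.
Adding 79 calendar days to 23 February 2028 gives 12 May 2028, which is the last day of the appeal period.
Adding 10 calendar days to 12 May 2028 gives 22 May 2028, which is the date on which the service credit becomes due. 22 May 2028 is a Monday and is not a listed holiday, so no roll-forward applies.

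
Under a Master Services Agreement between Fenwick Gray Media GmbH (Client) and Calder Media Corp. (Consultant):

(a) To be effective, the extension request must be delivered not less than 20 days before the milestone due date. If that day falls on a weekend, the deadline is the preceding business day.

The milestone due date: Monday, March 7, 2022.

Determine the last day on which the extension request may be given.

Counting back 20 calendar days from March 7, 2022 gives February 15, 2022. That is a Tuesday, so no adjustment is needed.

February 15, 2022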